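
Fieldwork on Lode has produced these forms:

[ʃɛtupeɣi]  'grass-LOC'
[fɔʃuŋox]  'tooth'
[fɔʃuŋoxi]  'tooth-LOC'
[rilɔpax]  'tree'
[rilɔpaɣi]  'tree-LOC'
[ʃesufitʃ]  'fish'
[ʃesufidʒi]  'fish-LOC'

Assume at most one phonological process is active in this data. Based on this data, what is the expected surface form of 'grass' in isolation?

[ʃɛtupex]

In [rilɔpax] and [rilɔpaɣi] the final segment of 'tree' alternates: [x] ~ [ɣ].
But 'tooth' keeps [x] in both environments ([fɔʃuŋox], [fɔʃuŋoxi]), so there is no rule changing /x/ to [ɣ] before the LOC suffix.
So /ɣ/ is underlying, and a rule of word-final obstruent devoicing — voiced obstruents become voiceless word-finally — gives [x].
From [ʃɛtupeɣi] the stem 'grass' is /ʃɛtupeɣ/; word-finally this yields [ʃɛtupex].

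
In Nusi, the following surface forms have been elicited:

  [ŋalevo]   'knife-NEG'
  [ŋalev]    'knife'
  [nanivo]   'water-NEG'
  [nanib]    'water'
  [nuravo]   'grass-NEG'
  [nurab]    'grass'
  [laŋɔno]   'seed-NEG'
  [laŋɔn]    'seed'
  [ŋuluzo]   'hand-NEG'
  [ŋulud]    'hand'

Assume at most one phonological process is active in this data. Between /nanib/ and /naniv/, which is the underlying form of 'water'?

The stem for 'water' ends in [v] in [nanivo] but [b] in [nanib].
The stem 'knife' ([ŋalevo], [ŋalev]) shows [v] unchanged in both environments, so [v] cannot be basic with [b] derived in isolation.
So /b/ is underlying, and a rule of intervocalic spirantization — voiced stops become fricatives between vowels — gives [v].

/nanib/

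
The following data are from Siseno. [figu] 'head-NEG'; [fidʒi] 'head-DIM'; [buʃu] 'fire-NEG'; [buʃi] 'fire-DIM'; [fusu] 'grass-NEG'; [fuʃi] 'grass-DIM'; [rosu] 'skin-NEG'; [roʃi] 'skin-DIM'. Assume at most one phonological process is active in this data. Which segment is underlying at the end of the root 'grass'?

The root 'grass' surfaces as [fusu] and [fuʃi], with a stem-final [s] ~ [ʃ] alternation.
If /ʃ/ were underlying and a rule turned it into [s] before the NEG suffix, 'fire' would also alternate; but it has [ʃ] in both [buʃu] and [buʃi].
So /s/ is underlying, and a rule of palatalization before a front vowel — /g/ and /s/ become palato-alveolar [dʒ] and [ʃ] before a front vowel — gives [ʃ].

/s/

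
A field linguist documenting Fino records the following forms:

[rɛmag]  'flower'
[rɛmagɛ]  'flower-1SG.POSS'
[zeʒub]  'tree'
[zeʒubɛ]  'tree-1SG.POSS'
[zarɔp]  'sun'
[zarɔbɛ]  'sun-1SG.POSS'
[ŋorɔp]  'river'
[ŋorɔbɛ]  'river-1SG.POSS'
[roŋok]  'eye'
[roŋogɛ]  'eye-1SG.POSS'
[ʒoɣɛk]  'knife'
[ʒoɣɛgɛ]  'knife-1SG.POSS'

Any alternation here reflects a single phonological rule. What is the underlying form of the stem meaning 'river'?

In [ŋorɔp] and [ŋorɔbɛ] the final segment of 'river' alternates: [p] ~ [b].
The stem 'tree' ([zeʒub], [zeʒubɛ]) shows [b] unchanged in both environments, so [b] cannot be basic with [p] derived in isolation.
The underlying segment must be /p/; voiceless stops become voiced between vowels, yielding [b] there.

/ŋorɔp/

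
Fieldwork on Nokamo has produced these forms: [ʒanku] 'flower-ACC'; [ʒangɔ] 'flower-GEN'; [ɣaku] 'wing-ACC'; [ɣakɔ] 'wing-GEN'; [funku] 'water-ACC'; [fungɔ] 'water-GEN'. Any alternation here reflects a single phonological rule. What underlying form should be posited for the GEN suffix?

The GEN morpheme has two allomorphs, [-gɔ] and [-kɔ].
By contrast the ACC suffix keeps its initial [k] throughout — that segment must be underlying.
So the underlying form is /-gɔ/, and voiced stops become voiceless after a vowel.

/-gɔ/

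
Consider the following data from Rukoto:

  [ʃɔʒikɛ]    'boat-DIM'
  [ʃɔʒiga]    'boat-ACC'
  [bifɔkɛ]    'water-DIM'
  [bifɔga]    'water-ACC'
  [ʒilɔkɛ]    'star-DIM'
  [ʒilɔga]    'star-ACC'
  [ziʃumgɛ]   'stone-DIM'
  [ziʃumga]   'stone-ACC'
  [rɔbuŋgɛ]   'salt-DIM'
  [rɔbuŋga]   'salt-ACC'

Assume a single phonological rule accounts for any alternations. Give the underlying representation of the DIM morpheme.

The DIM suffix surfaces as [-gɛ] and [-kɛ], depending on the final segment of the stem.
By contrast the ACC suffix keeps its initial [g] throughout — that segment must be underlying.
The DIM suffix is therefore /-kɛ/ underlyingly, with post-nasal voicing: voiceless stops become voiced after a nasal.

/-kɛ/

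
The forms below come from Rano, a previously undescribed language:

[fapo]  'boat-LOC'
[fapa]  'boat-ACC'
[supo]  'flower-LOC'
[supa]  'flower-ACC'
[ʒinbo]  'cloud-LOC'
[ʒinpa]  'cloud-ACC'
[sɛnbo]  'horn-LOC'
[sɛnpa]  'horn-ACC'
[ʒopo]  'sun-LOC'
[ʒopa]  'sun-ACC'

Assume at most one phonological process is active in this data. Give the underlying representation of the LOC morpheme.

The LOC morpheme has two allomorphs, [-bo] and [-po].
The ACC suffix, which begins with [p], is invariant after every stem; so [p] is not altered by any rule here.
So the underlying form is /-bo/, and voiced stops become voiceless after a vowel.

/-bo/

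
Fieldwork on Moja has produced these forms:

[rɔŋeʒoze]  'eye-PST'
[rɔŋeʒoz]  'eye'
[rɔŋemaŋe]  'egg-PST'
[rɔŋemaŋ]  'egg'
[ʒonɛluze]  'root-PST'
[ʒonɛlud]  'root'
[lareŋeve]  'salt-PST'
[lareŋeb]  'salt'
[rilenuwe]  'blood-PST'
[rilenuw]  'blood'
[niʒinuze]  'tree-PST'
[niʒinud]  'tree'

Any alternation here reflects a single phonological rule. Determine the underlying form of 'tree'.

'tree' shows [z] ~ [d] at the end of the stem ([niʒinuze] vs [niʒinud]).
If /z/ were underlying and a rule turned it into [d] in isolation, 'eye' would also alternate; but it has [z] in both [rɔŋeʒoze] and [rɔŋeʒoz].
Therefore /d/ is basic and [z] is derived by intervocalic spirantization (voiced stops become fricatives between vowels).
Hence 'tree' is /niʒinud/ underlyingly.

/niʒinud/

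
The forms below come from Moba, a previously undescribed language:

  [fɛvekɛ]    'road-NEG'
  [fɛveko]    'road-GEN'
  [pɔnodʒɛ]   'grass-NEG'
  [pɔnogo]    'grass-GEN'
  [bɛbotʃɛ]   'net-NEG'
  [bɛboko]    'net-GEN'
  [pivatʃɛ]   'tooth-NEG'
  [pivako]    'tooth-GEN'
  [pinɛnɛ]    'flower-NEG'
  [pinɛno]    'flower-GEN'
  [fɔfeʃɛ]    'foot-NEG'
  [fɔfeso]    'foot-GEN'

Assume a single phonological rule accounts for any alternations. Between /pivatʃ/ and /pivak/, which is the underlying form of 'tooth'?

/pivatʃ/

In [pivatʃɛ] and [pivako] the final segment of 'tooth' alternates: [tʃ] ~ [k].
Compare 'road', with invariant [k] in [fɛvekɛ] and [fɛveko]: an analysis with underlying /k/ and a rule producing [tʃ] before the NEG suffix would wrongly predict alternation here too.
Therefore /tʃ/ is basic and [k] is derived by depalatalization (palato-alveolar /tʃ/, /dʒ/ and /ʃ/ become [k], [g] and [s] when no front vowel follows).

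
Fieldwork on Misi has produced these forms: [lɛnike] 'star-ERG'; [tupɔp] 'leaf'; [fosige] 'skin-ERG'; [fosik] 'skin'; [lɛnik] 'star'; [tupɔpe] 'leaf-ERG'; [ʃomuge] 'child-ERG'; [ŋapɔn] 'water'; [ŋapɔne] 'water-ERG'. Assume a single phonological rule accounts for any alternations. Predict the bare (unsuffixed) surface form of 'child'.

[ʃomuk]

'skin' shows [g] ~ [k] at the end of the stem ([fosige] vs [fosik]).
But 'star' keeps [k] in both environments ([lɛnike], [lɛnik]), so there is no rule changing /k/ to [g] before the ERG suffix.
So /g/ is underlying, and a rule of word-final obstruent devoicing — voiced obstruents become voiceless word-finally — gives [k].
The one attested form of 'child', [ʃomuge], shows underlying /ʃomug/. Applying the same rule word-finally gives [ʃomuk].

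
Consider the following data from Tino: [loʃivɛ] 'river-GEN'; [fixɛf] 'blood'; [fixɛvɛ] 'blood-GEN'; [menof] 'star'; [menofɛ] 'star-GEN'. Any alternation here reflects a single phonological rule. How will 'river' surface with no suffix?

[loʃif]

The root 'blood' surfaces as [fixɛf] and [fixɛvɛ], with a stem-final [f] ~ [v] alternation.
Compare 'star', with invariant [f] in [menof] and [menofɛ]: an analysis with underlying /f/ and a rule producing [v] before the GEN suffix would wrongly predict alternation here too.
The underlying segment must be /v/; voiced obstruents become voiceless word-finally, yielding [f] there.
From [loʃivɛ] the stem 'river' is /loʃiv/; word-finally this yields [loʃif].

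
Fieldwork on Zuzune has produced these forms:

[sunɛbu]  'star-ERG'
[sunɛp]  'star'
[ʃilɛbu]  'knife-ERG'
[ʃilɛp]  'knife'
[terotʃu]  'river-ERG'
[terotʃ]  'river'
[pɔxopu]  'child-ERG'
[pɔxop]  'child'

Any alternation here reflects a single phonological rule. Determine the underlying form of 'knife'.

/ʃilɛb/

The root 'knife' surfaces as [ʃilɛbu] and [ʃilɛp], with a stem-final [b] ~ [p] alternation.
If /p/ were underlying and a rule turned it into [b] before the ERG suffix, 'child' would also alternate; but it has [p] in both [pɔxopu] and [pɔxop].
Therefore /b/ is basic and [p] is derived by word-final obstruent devoicing (voiced obstruents become voiceless word-finally).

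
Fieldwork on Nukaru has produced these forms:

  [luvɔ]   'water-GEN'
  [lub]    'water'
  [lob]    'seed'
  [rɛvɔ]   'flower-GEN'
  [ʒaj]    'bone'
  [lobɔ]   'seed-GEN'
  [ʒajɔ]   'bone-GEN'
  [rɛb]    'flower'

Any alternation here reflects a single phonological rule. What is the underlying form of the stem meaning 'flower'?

/rɛv/

'flower' shows [b] ~ [v] at the end of the stem ([rɛb] vs [rɛvɔ]).
The stem 'seed' ([lob], [lobɔ]) shows [b] unchanged in both environments, so [b] cannot be basic with [v] derived before the GEN suffix.
So /v/ is underlying, and a rule of word-final hardening — voiced fricatives become stops word-finally — gives [b].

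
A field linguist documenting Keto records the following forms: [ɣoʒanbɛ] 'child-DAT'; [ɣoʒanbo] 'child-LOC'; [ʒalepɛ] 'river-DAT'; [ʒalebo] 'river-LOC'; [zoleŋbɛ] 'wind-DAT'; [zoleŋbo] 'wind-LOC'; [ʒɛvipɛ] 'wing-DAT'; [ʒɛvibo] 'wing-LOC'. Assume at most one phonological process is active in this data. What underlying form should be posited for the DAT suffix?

/-pɛ/

The DAT suffix surfaces as [-bɛ] and [-pɛ], depending on the final segment of the stem.
By contrast the LOC suffix keeps its initial [b] throughout — that segment must be underlying.
So the underlying form is /-pɛ/, and voiceless stops become voiced after a nasal.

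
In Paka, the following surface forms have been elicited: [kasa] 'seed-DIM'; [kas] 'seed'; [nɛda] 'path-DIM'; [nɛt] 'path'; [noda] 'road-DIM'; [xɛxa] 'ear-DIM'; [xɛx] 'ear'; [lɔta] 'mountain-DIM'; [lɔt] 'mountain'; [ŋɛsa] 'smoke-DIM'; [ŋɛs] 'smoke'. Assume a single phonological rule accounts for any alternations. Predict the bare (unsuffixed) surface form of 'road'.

[not]

In [nɛda] and [nɛt] the final segment of 'path' alternates: [d] ~ [t].
Compare 'mountain', with invariant [t] in [lɔta] and [lɔt]: an analysis with underlying /t/ and a rule producing [d] before the DIM suffix would wrongly predict alternation here too.
The underlying segment must be /d/; voiced obstruents become voiceless word-finally, yielding [t] there.
From [noda] the stem 'road' is /nod/; word-finally this yields [not].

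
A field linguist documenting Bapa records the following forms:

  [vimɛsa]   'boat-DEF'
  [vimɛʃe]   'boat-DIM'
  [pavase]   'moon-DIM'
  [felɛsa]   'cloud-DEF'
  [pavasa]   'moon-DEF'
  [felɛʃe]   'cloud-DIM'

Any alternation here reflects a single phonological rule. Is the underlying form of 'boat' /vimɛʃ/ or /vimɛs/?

In [vimɛʃe] and [vimɛsa] the final segment of 'boat' alternates: [ʃ] ~ [s].
The stem 'moon' ([pavase], [pavasa]) shows [s] unchanged in both environments, so [s] cannot be basic with [ʃ] derived before the DIM suffix.
The underlying segment must be /ʃ/; palato-alveolar /ʃ/ becomes [s] when no front vowel follows, yielding [s] there.

/vimɛʃ/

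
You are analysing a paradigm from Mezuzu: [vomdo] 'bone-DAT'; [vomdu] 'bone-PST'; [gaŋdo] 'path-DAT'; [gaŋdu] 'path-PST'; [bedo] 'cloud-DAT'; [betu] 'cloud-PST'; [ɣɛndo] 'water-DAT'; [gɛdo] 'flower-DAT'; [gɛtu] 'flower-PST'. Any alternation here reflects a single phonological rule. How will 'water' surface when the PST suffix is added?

[ɣɛndu]

The PST suffix surfaces as [-du] and [-tu], depending on the final segment of the stem.
The DAT suffix, which begins with [d], is invariant after every stem; so [d] is not altered by any rule here.
So the underlying form is /-tu/, and voiceless stops become voiced after a nasal.
After 'water', which ends in a nasal, the suffix surfaces as [-du], giving [ɣɛndu].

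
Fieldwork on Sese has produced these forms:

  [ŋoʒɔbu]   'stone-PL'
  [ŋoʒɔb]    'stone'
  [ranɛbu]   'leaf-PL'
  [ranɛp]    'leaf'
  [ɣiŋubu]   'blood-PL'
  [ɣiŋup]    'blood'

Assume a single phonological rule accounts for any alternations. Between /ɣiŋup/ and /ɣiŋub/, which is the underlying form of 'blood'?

/ɣiŋup/

In [ɣiŋubu] and [ɣiŋup] the final segment of 'blood' alternates: [b] ~ [p].
The stem 'stone' ([ŋoʒɔbu], [ŋoʒɔb]) shows [b] unchanged in both environments, so [b] cannot be basic with [p] derived in isolation.
Therefore /p/ is basic and [b] is derived by intervocalic voicing (voiceless stops become voiced between vowels).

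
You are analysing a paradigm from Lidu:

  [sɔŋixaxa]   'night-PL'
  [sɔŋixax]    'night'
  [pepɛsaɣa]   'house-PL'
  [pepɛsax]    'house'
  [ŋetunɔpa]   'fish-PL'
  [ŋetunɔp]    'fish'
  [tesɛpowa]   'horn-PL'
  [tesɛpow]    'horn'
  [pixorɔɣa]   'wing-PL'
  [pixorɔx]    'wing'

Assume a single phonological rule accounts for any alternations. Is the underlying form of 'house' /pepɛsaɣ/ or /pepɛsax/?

/pepɛsaɣ/

In [pepɛsaɣa] and [pepɛsax] the final segment of 'house' alternates: [ɣ] ~ [x].
Compare 'night', with invariant [x] in [sɔŋixaxa] and [sɔŋixax]: an analysis with underlying /x/ and a rule producing [ɣ] before the PL suffix would wrongly predict alternation here too.
The underlying segment must be /ɣ/; voiced obstruents become voiceless word-finally, yielding [x] there.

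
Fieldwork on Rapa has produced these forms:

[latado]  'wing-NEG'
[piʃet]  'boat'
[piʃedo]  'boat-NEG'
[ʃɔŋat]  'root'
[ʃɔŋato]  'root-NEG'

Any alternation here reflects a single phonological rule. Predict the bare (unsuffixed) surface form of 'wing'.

'boat' shows [d] ~ [t] at the end of the stem ([piʃedo] vs [piʃet]).
The stem 'root' ([ʃɔŋato], [ʃɔŋat]) shows [t] unchanged in both environments, so [t] cannot be basic with [d] derived before the NEG suffix.
Therefore /d/ is basic and [t] is derived by word-final obstruent devoicing (voiced obstruents become voiceless word-finally).
The one attested form of 'wing', [latado], shows underlying /latad/. Applying the same rule word-finally gives [latat].

[latat]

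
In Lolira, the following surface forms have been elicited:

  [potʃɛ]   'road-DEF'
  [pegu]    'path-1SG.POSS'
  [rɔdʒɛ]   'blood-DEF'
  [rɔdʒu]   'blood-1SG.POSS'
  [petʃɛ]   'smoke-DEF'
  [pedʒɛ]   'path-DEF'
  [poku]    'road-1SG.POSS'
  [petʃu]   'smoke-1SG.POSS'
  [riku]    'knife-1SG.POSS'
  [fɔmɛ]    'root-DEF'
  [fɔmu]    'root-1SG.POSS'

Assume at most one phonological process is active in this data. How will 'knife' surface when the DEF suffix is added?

[ritʃɛ]

The root 'road' surfaces as [poku] and [potʃɛ], with a stem-final [k] ~ [tʃ] alternation.
But 'smoke' keeps [tʃ] in both environments ([petʃu], [petʃɛ]), so there is no rule changing /tʃ/ to [k] before the 1SG.POSS suffix.
The alternation reflects palatalization before a front vowel: /k/ and /g/ become palato-alveolar [tʃ] and [dʒ] before a front vowel. /k/ is underlying.
From [riku] the stem 'knife' is /rik/; before a front vowel this yields [ritʃɛ].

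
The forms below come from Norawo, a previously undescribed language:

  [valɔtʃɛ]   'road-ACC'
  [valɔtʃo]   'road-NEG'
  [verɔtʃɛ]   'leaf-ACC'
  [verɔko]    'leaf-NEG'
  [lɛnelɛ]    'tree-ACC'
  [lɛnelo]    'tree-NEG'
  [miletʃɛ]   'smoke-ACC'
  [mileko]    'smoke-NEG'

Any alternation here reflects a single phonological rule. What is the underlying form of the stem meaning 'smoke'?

/milek/

The stem for 'smoke' ends in [tʃ] in [miletʃɛ] but [k] in [mileko].
Compare 'road', with invariant [tʃ] in [valɔtʃɛ] and [valɔtʃo]: an analysis with underlying /tʃ/ and a rule producing [k] before the NEG suffix would wrongly predict alternation here too.
The underlying segment must be /k/; /k/ becomes palato-alveolar [tʃ] before a front vowel, yielding [tʃ] there.
So 'smoke' = /milek/.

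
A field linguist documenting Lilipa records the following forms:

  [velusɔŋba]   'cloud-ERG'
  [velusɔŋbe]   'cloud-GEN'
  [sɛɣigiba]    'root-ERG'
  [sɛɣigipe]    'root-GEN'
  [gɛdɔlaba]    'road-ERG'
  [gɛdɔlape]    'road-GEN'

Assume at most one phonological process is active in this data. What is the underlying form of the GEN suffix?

/-pe/

The GEN suffix surfaces as [-be] and [-pe], depending on the final segment of the stem.
By contrast the ERG suffix keeps its initial [b] throughout — that segment must be underlying.
So the underlying form is /-pe/, and voiceless stops become voiced after a nasal.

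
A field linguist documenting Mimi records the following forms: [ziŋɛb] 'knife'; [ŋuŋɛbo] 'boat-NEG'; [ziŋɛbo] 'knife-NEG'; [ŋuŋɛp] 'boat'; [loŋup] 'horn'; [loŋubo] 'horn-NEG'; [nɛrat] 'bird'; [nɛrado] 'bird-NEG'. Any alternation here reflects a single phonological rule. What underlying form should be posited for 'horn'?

The root 'horn' surfaces as [loŋubo] and [loŋup], with a stem-final [b] ~ [p] alternation.
Compare 'knife', with invariant [b] in [ziŋɛbo] and [ziŋɛb]: an analysis with underlying /b/ and a rule producing [p] in isolation would wrongly predict alternation here too.
The alternation reflects intervocalic voicing: voiceless stops become voiced between vowels. /p/ is underlying.

/loŋup/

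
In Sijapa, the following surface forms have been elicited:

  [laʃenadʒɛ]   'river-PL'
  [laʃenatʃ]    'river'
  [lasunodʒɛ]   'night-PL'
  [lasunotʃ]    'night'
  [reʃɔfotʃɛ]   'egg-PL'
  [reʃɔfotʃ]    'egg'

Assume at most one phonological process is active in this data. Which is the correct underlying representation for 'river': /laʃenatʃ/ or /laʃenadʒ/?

'river' shows [dʒ] ~ [tʃ] at the end of the stem ([laʃenadʒɛ] vs [laʃenatʃ]).
If /tʃ/ were underlying and a rule turned it into [dʒ] before the PL suffix, 'egg' would also alternate; but it has [tʃ] in both [reʃɔfotʃɛ] and [reʃɔfotʃ].
So /dʒ/ is underlying, and a rule of word-final obstruent devoicing — voiced obstruents become voiceless word-finally — gives [tʃ].

/laʃenadʒ/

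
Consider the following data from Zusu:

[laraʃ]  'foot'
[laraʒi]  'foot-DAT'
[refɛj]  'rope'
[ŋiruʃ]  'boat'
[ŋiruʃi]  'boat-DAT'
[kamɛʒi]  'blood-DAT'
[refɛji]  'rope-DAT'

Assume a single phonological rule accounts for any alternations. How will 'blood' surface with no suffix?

In [laraʒi] and [laraʃ] the final segment of 'foot' alternates: [ʒ] ~ [ʃ].
If /ʃ/ were underlying and a rule turned it into [ʒ] before the DAT suffix, 'boat' would also alternate; but it has [ʃ] in both [ŋiruʃi] and [ŋiruʃ].
So /ʒ/ is underlying, and a rule of word-final obstruent devoicing — voiced obstruents become voiceless word-finally — gives [ʃ].
From [kamɛʒi] the stem 'blood' is /kamɛʒ/; word-finally this yields [kamɛʃ].

[kamɛʃ]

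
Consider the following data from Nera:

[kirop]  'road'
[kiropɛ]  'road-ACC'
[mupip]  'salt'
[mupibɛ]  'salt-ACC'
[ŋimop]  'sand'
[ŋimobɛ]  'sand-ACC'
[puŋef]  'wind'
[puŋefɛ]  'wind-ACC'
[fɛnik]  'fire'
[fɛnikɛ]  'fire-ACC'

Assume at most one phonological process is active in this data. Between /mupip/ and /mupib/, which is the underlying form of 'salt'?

/mupib/

In [mupip] and [mupibɛ] the final segment of 'salt' alternates: [p] ~ [b].
If /p/ were underlying and a rule turned it into [b] before the ACC suffix, 'road' would also alternate; but it has [p] in both [kirop] and [kiropɛ].
Therefore /b/ is basic and [p] is derived by word-final obstruent devoicing (voiced obstruents become voiceless word-finally).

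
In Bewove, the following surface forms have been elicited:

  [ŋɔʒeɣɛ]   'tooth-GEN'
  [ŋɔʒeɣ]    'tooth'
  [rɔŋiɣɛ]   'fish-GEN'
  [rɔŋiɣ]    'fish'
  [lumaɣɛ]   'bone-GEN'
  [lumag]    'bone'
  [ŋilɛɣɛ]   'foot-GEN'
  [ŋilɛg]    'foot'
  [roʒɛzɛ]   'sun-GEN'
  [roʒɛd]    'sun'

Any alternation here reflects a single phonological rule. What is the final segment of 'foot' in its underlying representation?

/g/

The root 'foot' surfaces as [ŋilɛɣɛ] and [ŋilɛg], with a stem-final [ɣ] ~ [g] alternation.
But 'fish' keeps [ɣ] in both environments ([rɔŋiɣɛ], [rɔŋiɣ]), so there is no rule changing /ɣ/ to [g] in isolation.
Therefore /g/ is basic and [ɣ] is derived by intervocalic spirantization (voiced stops become fricatives between vowels).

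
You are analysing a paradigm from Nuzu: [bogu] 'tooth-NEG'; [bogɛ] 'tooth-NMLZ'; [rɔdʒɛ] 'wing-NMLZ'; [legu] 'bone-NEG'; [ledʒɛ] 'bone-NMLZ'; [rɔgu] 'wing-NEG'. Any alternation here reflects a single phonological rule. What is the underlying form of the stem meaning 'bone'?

/ledʒ/

The stem for 'bone' ends in [g] in [legu] but [dʒ] in [ledʒɛ].
But 'tooth' keeps [g] in both environments ([bogu], [bogɛ]), so there is no rule changing /g/ to [dʒ] before the NMLZ suffix.
So /dʒ/ is underlying, and a rule of depalatalization — palato-alveolar /dʒ/ becomes [g] when no front vowel follows — gives [g].
Hence 'bone' is /ledʒ/ underlyingly.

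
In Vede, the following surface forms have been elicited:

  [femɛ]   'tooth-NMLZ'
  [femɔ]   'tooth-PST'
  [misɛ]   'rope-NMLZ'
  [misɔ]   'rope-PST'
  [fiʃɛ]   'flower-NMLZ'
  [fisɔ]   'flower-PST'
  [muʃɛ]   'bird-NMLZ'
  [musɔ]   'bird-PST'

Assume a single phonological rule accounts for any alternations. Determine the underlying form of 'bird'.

In [muʃɛ] and [musɔ] the final segment of 'bird' alternates: [ʃ] ~ [s].
The stem 'rope' ([misɛ], [misɔ]) shows [s] unchanged in both environments, so [s] cannot be basic with [ʃ] derived before the NMLZ suffix.
The alternation reflects depalatalization: palato-alveolar /ʃ/ becomes [s] when no front vowel follows. /ʃ/ is underlying.
So 'bird' = /muʃ/.

/muʃ/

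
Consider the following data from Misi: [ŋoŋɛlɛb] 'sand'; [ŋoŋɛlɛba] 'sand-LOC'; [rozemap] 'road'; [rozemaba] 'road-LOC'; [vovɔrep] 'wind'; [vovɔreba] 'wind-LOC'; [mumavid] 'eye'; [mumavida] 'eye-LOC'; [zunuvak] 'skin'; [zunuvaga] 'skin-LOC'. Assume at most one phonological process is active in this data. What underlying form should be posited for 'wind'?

The stem for 'wind' ends in [p] in [vovɔrep] but [b] in [vovɔreba].
But 'sand' keeps [b] in both environments ([ŋoŋɛlɛb], [ŋoŋɛlɛba]), so there is no rule changing /b/ to [p] in isolation.
Therefore /p/ is basic and [b] is derived by intervocalic voicing (voiceless stops become voiced between vowels).
The underlying form of 'wind' is therefore /vovɔrep/.

/vovɔrep/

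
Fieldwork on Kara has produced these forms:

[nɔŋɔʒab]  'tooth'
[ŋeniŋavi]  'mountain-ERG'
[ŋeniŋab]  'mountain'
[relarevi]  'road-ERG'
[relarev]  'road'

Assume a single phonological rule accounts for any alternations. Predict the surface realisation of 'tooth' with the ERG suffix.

[nɔŋɔʒavi]

The root 'mountain' surfaces as [ŋeniŋavi] and [ŋeniŋab], with a stem-final [v] ~ [b] alternation.
If /v/ were underlying and a rule turned it into [b] in isolation, 'road' would also alternate; but it has [v] in both [relarevi] and [relarev].
So /b/ is underlying, and a rule of intervocalic spirantization — voiced stops become fricatives between vowels — gives [v].
From [nɔŋɔʒab] the stem 'tooth' is /nɔŋɔʒab/; between vowels this yields [nɔŋɔʒavi].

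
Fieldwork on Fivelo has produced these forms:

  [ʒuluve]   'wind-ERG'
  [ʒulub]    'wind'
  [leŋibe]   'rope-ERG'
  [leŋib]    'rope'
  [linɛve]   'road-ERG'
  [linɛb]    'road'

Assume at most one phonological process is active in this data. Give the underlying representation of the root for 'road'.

/linɛv/

The root 'road' surfaces as [linɛve] and [linɛb], with a stem-final [v] ~ [b] alternation.
But 'rope' keeps [b] in both environments ([leŋibe], [leŋib]), so there is no rule changing /b/ to [v] before the ERG suffix.
The underlying segment must be /v/; voiced fricatives become stops word-finally, yielding [b] there.
The underlying form of 'road' is therefore /linɛv/.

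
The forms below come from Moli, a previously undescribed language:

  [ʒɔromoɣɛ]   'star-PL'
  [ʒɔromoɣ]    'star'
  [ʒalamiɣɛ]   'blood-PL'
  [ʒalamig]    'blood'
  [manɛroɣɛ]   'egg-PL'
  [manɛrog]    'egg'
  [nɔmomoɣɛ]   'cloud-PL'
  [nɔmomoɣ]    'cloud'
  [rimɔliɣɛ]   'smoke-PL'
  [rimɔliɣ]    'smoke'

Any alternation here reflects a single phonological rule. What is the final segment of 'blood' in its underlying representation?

/g/

In [ʒalamiɣɛ] and [ʒalamig] the final segment of 'blood' alternates: [ɣ] ~ [g].
Compare 'smoke', with invariant [ɣ] in [rimɔliɣɛ] and [rimɔliɣ]: an analysis with underlying /ɣ/ and a rule producing [g] in isolation would wrongly predict alternation here too.
The alternation reflects intervocalic spirantization: voiced stops become fricatives between vowels. /g/ is underlying.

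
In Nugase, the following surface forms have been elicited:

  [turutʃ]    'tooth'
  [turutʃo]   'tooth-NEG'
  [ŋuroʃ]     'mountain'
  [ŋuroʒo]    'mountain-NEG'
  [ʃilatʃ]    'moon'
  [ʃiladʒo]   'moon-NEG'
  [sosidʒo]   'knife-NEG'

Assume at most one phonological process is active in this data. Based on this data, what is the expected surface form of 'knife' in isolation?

The root 'moon' surfaces as [ʃilatʃ] and [ʃiladʒo], with a stem-final [tʃ] ~ [dʒ] alternation.
If /tʃ/ were underlying and a rule turned it into [dʒ] before the NEG suffix, 'tooth' would also alternate; but it has [tʃ] in both [turutʃ] and [turutʃo].
Therefore /dʒ/ is basic and [tʃ] is derived by word-final obstruent devoicing (voiced obstruents become voiceless word-finally).
The one attested form of 'knife', [sosidʒo], shows underlying /sosidʒ/. Applying the same rule word-finally gives [sositʃ].

[sositʃ]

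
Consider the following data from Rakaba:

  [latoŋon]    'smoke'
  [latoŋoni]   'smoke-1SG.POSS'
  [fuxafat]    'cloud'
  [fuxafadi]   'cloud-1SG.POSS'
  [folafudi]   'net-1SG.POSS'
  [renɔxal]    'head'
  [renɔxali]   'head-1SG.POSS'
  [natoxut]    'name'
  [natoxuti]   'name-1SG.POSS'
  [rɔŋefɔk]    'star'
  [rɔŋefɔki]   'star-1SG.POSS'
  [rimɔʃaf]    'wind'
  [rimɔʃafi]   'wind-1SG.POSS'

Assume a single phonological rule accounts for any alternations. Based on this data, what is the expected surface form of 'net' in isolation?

The stem for 'cloud' ends in [t] in [fuxafat] but [d] in [fuxafadi].
The stem 'name' ([natoxut], [natoxuti]) shows [t] unchanged in both environments, so [t] cannot be basic with [d] derived before the 1SG.POSS suffix.
So /d/ is underlying, and a rule of word-final obstruent devoicing — voiced obstruents become voiceless word-finally — gives [t].
From [folafudi] the stem 'net' is /folafud/; word-finally this yields [folafut].

[folafut]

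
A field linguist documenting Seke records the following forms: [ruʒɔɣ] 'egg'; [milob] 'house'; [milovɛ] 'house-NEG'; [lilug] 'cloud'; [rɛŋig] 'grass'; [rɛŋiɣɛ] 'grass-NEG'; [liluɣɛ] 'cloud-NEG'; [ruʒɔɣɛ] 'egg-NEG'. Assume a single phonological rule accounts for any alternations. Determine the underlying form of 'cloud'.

/lilug/

The stem for 'cloud' ends in [g] in [lilug] but [ɣ] in [liluɣɛ].
Compare 'egg', with invariant [ɣ] in [ruʒɔɣ] and [ruʒɔɣɛ]: an analysis with underlying /ɣ/ and a rule producing [g] in isolation would wrongly predict alternation here too.
So /g/ is underlying, and a rule of intervocalic spirantization — voiced stops become fricatives between vowels — gives [ɣ].
The underlying form of 'cloud' is therefore /lilug/.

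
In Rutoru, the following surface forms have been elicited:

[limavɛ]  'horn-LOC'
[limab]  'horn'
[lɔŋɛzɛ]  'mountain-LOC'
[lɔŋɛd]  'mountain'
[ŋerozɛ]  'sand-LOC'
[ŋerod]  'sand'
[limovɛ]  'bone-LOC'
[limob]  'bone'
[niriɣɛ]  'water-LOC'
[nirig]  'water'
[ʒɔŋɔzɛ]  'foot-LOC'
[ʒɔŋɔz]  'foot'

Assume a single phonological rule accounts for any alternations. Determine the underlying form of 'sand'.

/ŋerod/

The root 'sand' surfaces as [ŋerozɛ] and [ŋerod], with a stem-final [z] ~ [d] alternation.
But 'foot' keeps [z] in both environments ([ʒɔŋɔzɛ], [ʒɔŋɔz]), so there is no rule changing /z/ to [d] in isolation.
Therefore /d/ is basic and [z] is derived by intervocalic spirantization (voiced stops become fricatives between vowels).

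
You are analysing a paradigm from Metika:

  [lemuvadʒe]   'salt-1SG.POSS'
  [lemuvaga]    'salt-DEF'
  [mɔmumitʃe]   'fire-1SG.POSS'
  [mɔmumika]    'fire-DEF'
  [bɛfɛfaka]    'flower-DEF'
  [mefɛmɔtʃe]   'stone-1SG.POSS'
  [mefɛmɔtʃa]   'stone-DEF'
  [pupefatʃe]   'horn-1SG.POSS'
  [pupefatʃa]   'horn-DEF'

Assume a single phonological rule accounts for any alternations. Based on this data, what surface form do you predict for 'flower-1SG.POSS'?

[bɛfɛfatʃe]

The stem for 'fire' ends in [tʃ] in [mɔmumitʃe] but [k] in [mɔmumika].
If /tʃ/ were underlying and a rule turned it into [k] before the DEF suffix, 'horn' would also alternate; but it has [tʃ] in both [pupefatʃe] and [pupefatʃa].
The underlying segment must be /k/; /k/ and /g/ become palato-alveolar [tʃ] and [dʒ] before a front vowel, yielding [tʃ] there.
From [bɛfɛfaka] the stem 'flower' is /bɛfɛfak/; before a front vowel this yields [bɛfɛfatʃe].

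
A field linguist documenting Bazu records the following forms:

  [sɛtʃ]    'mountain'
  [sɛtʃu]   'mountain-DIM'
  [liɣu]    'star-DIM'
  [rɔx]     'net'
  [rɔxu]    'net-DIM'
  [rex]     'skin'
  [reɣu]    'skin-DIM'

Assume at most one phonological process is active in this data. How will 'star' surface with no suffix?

[lix]

The root 'skin' surfaces as [rex] and [reɣu], with a stem-final [x] ~ [ɣ] alternation.
Compare 'net', with invariant [x] in [rɔx] and [rɔxu]: an analysis with underlying /x/ and a rule producing [ɣ] before the DIM suffix would wrongly predict alternation here too.
The alternation reflects word-final obstruent devoicing: voiced obstruents become voiceless word-finally. /ɣ/ is underlying.
The one attested form of 'star', [liɣu], shows underlying /liɣ/. Applying the same rule word-finally gives [lix].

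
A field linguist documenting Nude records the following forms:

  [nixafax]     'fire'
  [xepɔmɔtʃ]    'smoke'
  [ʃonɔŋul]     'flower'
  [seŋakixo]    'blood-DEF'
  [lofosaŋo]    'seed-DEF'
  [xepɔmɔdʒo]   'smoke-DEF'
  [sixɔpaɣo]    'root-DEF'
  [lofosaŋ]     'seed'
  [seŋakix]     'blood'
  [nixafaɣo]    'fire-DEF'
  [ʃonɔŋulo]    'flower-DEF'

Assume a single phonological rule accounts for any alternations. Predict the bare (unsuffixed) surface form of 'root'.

[sixɔpax]

'fire' shows [ɣ] ~ [x] at the end of the stem ([nixafaɣo] vs [nixafax]).
If /x/ were underlying and a rule turned it into [ɣ] before the DEF suffix, 'blood' would also alternate; but it has [x] in both [seŋakixo] and [seŋakix].
So /ɣ/ is underlying, and a rule of word-final obstruent devoicing — voiced obstruents become voiceless word-finally — gives [x].
The one attested form of 'root', [sixɔpaɣo], shows underlying /sixɔpaɣ/. Applying the same rule word-finally gives [sixɔpax].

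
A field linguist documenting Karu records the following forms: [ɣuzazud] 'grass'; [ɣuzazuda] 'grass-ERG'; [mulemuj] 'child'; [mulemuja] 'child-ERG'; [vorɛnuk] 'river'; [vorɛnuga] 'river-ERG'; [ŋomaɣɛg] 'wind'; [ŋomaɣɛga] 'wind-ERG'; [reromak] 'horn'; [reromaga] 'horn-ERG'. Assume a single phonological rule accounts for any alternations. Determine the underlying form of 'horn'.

/reromak/

The root 'horn' surfaces as [reromak] and [reromaga], with a stem-final [k] ~ [g] alternation.
If /g/ were underlying and a rule turned it into [k] in isolation, 'wind' would also alternate; but it has [g] in both [ŋomaɣɛg] and [ŋomaɣɛga].
The alternation reflects intervocalic voicing: voiceless stops become voiced between vowels. /k/ is underlying.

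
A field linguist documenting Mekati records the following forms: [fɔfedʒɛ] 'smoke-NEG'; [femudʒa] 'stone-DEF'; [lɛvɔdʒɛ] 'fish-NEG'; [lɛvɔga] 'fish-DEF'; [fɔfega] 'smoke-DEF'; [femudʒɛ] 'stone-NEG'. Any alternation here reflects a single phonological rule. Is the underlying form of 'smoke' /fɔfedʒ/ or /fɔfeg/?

In [fɔfega] and [fɔfedʒɛ] the final segment of 'smoke' alternates: [g] ~ [dʒ].
If /dʒ/ were underlying and a rule turned it into [g] before the DEF suffix, 'stone' would also alternate; but it has [dʒ] in both [femudʒa] and [femudʒɛ].
The alternation reflects palatalization before a front vowel: /g/ becomes palato-alveolar [dʒ] before a front vowel. /g/ is underlying.

/fɔfeg/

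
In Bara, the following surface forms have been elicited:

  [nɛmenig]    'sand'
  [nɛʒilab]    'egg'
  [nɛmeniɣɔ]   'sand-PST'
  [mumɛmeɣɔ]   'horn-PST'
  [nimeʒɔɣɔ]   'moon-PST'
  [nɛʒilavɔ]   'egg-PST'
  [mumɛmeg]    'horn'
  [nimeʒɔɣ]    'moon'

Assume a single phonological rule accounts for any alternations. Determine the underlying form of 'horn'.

/mumɛmeg/

In [mumɛmeg] and [mumɛmeɣɔ] the final segment of 'horn' alternates: [g] ~ [ɣ].
But 'moon' keeps [ɣ] in both environments ([nimeʒɔɣ], [nimeʒɔɣɔ]), so there is no rule changing /ɣ/ to [g] in isolation.
So /g/ is underlying, and a rule of intervocalic spirantization — voiced stops become fricatives between vowels — gives [ɣ].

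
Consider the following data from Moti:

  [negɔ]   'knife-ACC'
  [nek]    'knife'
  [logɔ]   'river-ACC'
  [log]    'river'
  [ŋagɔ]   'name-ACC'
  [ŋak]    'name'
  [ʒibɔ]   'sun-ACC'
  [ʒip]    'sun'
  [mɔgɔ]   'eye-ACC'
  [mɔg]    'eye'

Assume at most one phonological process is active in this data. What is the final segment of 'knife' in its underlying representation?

'knife' shows [g] ~ [k] at the end of the stem ([negɔ] vs [nek]).
Compare 'river', with invariant [g] in [logɔ] and [log]: an analysis with underlying /g/ and a rule producing [k] in isolation would wrongly predict alternation here too.
The alternation reflects intervocalic voicing: voiceless stops become voiced between vowels. /k/ is underlying.

/k/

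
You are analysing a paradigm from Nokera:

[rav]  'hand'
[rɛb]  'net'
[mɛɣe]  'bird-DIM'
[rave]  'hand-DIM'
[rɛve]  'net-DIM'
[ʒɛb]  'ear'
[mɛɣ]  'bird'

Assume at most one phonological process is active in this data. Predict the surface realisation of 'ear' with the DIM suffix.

[ʒɛve]

'net' shows [b] ~ [v] at the end of the stem ([rɛb] vs [rɛve]).
The stem 'hand' ([rav], [rave]) shows [v] unchanged in both environments, so [v] cannot be basic with [b] derived in isolation.
So /b/ is underlying, and a rule of intervocalic spirantization — voiced stops become fricatives between vowels — gives [v].
From [ʒɛb] the stem 'ear' is /ʒɛb/; between vowels this yields [ʒɛve].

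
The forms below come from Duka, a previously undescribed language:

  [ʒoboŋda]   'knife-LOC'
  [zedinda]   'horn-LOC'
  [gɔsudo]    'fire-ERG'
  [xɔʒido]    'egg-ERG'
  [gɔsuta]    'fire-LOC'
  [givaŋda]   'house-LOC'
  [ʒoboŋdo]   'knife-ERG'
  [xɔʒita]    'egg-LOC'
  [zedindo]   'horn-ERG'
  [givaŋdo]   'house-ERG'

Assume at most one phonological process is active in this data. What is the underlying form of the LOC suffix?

The LOC morpheme has two allomorphs, [-da] and [-ta].
By contrast the ERG suffix keeps its initial [d] throughout — that segment must be underlying.
The LOC suffix is therefore /-ta/ underlyingly, with post-nasal voicing: voiceless stops become voiced after a nasal.

/-ta/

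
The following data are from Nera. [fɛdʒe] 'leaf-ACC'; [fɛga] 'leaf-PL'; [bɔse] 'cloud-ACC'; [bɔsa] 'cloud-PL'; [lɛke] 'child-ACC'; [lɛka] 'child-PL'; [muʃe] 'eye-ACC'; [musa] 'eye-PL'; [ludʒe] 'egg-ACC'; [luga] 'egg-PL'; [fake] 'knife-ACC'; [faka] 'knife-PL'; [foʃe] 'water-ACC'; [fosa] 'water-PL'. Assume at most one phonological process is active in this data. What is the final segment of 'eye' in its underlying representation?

The stem for 'eye' ends in [ʃ] in [muʃe] but [s] in [musa].
The stem 'cloud' ([bɔse], [bɔsa]) shows [s] unchanged in both environments, so [s] cannot be basic with [ʃ] derived before the ACC suffix.
The underlying segment must be /ʃ/; palato-alveolar /dʒ/ and /ʃ/ become [g] and [s] when no front vowel follows, yielding [s] there.

/ʃ/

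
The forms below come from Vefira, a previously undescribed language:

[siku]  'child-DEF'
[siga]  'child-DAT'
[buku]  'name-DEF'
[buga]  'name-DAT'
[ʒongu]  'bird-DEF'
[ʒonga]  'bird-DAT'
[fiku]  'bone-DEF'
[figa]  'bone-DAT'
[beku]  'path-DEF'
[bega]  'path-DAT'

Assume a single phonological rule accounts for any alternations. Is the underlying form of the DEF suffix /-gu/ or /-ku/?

/-ku/

The DEF morpheme has two allomorphs, [-gu] and [-ku].
By contrast the DAT suffix keeps its initial [g] throughout — that segment must be underlying.
So the underlying form is /-ku/, and voiceless stops become voiced after a nasal.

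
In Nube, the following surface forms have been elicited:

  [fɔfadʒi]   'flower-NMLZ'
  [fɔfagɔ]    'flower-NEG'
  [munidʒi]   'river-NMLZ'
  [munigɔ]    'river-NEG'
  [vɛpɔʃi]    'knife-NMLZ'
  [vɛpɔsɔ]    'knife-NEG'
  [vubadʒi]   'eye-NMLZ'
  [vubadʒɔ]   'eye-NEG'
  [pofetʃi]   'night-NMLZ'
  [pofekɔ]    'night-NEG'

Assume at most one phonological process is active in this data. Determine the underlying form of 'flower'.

In [fɔfadʒi] and [fɔfagɔ] the final segment of 'flower' alternates: [dʒ] ~ [g].
If /dʒ/ were underlying and a rule turned it into [g] before the NEG suffix, 'eye' would also alternate; but it has [dʒ] in both [vubadʒi] and [vubadʒɔ].
Therefore /g/ is basic and [dʒ] is derived by palatalization before a front vowel (/k/, /g/ and /s/ become palato-alveolar [tʃ], [dʒ] and [ʃ] before a front vowel).
The underlying form of 'flower' is therefore /fɔfag/.

/fɔfag/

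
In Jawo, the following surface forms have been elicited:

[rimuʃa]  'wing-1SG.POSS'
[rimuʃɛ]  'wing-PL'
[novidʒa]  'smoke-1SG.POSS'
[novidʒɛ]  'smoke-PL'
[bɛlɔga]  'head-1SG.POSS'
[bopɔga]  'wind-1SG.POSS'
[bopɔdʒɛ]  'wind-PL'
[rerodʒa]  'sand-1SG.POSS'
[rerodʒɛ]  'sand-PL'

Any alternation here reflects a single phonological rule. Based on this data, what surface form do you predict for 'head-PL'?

In [bopɔga] and [bopɔdʒɛ] the final segment of 'wind' alternates: [g] ~ [dʒ].
But 'smoke' keeps [dʒ] in both environments ([novidʒa], [novidʒɛ]), so there is no rule changing /dʒ/ to [g] before the 1SG.POSS suffix.
The alternation reflects palatalization before a front vowel: /g/ becomes palato-alveolar [dʒ] before a front vowel. /g/ is underlying.
The one attested form of 'head', [bɛlɔga], shows underlying /bɛlɔg/. Applying the same rule before a front vowel gives [bɛlɔdʒɛ].

[bɛlɔdʒɛ]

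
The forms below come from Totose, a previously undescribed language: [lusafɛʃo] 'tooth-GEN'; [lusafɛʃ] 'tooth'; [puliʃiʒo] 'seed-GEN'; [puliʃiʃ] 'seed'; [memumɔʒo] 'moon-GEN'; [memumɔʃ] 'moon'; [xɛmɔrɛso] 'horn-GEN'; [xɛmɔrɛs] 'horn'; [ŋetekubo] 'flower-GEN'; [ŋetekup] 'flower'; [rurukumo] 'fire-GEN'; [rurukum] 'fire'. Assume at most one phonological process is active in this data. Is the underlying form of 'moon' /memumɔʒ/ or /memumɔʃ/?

/memumɔʒ/

'moon' shows [ʒ] ~ [ʃ] at the end of the stem ([memumɔʒo] vs [memumɔʃ]).
If /ʃ/ were underlying and a rule turned it into [ʒ] before the GEN suffix, 'tooth' would also alternate; but it has [ʃ] in both [lusafɛʃo] and [lusafɛʃ].
Therefore /ʒ/ is basic and [ʃ] is derived by word-final obstruent devoicing (voiced obstruents become voiceless word-finally).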